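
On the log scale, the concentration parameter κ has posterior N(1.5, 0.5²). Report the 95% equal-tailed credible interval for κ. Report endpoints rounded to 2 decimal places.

On the log scale the 95% interval is 1.5 ± 1.960 × 0.5 = [0.5200, 2.4800].
Exponentiate: [e^0.5200, e^2.4800] = [1.68, 11.94].

[1.68, 11.94]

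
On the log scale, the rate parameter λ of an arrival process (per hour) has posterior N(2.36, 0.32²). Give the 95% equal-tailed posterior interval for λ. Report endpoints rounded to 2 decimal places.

On the log scale the 95% interval is 2.36 ± 1.960 × 0.32 = [1.7328, 2.9872].
Exponentiate: [e^1.7328, e^2.9872] = [5.66, 19.83].

[5.66, 19.83]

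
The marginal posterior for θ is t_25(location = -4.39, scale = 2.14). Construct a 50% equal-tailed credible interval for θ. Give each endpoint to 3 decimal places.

[-5.855, -2.925]

The t_25 distribution is symmetric; the 50% interval is -4.39 ± t·2.14 with t_{0.75,25} = 0.684.
Half-width: 0.684 × 2.14 = 1.465.
-4.39 − 1.465 = -5.855; -4.39 + 1.465 = -2.925.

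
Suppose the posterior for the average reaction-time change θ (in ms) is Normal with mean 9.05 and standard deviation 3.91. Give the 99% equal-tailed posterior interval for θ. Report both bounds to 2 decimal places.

[-1.02, 19.12]

The posterior is symmetric, so the 99% equal-tailed interval is θ = 9.05 ± z·3.91 with z = 2.576.
Half-width: 2.576 × 3.91 = 10.07.
9.05 − 10.07 = -1.02; 9.05 + 10.07 = 19.12.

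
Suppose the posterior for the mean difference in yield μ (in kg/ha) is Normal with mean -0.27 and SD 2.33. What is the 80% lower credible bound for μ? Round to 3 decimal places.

-2.231

Need L with P(μ ≥ L) = 0.80: L = -0.27 − z_{0.2}·2.33.
z = 0.842; L = -0.27 − 0.842 × 2.33 = -2.231.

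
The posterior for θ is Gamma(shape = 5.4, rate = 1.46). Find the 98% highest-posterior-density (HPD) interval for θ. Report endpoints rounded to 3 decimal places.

The posterior is unimodal and skewed, so the HPD interval has equal density at both endpoints and is the shortest 98% interval.
Solving f(0.752) = f(7.803) with F(7.803) − F(0.752) = 0.98 gives [0.752, 7.803].
For comparison, the equal-tailed interval is [1.011, 8.364]; the HPD is narrower and shifted toward the mode.

[0.752, 7.803]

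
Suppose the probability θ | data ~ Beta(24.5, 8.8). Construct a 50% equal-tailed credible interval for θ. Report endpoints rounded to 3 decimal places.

[0.687, 0.790]

Posterior: Beta(24.5, 8.8).
Equal-tailed 50% interval: the 0.25 and 0.75 quantiles of Beta(24.5, 8.8).
Posterior mean ≈ 0.736, SD ≈ 0.075; a Normal approximation gives roughly [0.685, 0.787].
Exact: F⁻¹(0.25) = 0.687; F⁻¹(0.75) = 0.790.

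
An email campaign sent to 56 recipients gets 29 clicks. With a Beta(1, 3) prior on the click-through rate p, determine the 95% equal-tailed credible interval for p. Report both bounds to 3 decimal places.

Posterior: Beta(1+29, 3+27) = Beta(30, 30).
Equal-tailed 95% interval: the 0.025 and 0.975 quantiles of Beta(30, 30).
Posterior mean ≈ 0.500, SD ≈ 0.064; a Normal approximation gives roughly [0.375, 0.625].
Exact: F⁻¹(0.025) = 0.375; F⁻¹(0.975) = 0.625.

[0.375, 0.625]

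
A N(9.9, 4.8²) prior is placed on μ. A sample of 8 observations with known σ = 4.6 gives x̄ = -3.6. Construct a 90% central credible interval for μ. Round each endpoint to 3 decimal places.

[-4.743, 0.324]

Posterior precision = 1/4.8² + 8/4.6² = 0.0434 + 0.3781 = 0.4215, so posterior SD = 1.5403.
Posterior mean = (9.9/4.8² + 8·-3.6/4.6²) / 0.4215 = -2.2098.
Interval: -2.2098 ± 1.645 × 1.5403 → [-4.743, 0.324].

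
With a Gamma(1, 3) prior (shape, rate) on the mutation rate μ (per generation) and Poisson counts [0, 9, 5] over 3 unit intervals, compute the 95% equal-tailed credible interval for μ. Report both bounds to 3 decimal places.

[1.399, 3.915]

Posterior: Gamma(1+14, 3+3) = Gamma(15, 6) (shape, rate).
Equal-tailed 95% interval: Gamma(15, 6) quantiles at 0.025 and 0.975.
Posterior mean ≈ 2.500, SD ≈ 0.645; a Normal approximation gives roughly [1.235, 3.765].
Exact: lower = 1.399; upper = 3.915.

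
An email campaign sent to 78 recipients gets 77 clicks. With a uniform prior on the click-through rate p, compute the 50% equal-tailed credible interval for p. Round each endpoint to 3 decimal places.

Posterior: Beta(1+77, 1+1) = Beta(78, 2).
Equal-tailed 50% interval: the 0.25 and 0.75 quantiles of Beta(78, 2).
Posterior mean ≈ 0.975, SD ≈ 0.017; a Normal approximation gives roughly [0.963, 0.987].
Exact: F⁻¹(0.25) = 0.966; F⁻¹(0.75) = 0.988.

[0.966, 0.988]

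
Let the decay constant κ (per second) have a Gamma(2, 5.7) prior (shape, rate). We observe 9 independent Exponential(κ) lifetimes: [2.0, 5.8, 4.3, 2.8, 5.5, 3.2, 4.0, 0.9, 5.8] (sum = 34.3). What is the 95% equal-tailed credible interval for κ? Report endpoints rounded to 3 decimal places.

Posterior: Gamma(2+9, 5.7+34.3) = Gamma(11, 40.0) (shape, rate).
Equal-tailed 95% interval: Gamma(11, 40.0) quantiles at 0.025 and 0.975.
Posterior mean ≈ 0.275, SD ≈ 0.083; a Normal approximation gives roughly [0.112, 0.438].
Exact: lower = 0.137; upper = 0.460.

[0.137, 0.460]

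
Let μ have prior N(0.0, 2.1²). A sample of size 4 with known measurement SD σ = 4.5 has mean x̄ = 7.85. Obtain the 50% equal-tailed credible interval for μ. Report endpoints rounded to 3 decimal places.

[2.619, 4.690]

Posterior precision = 1/2.1² + 4/4.5² = 0.2268 + 0.1975 = 0.4243, so posterior SD = 1.5352.
Posterior mean = (0.0/2.1² + 4·7.85/4.5²) / 0.4243 = 3.6546.
Interval: 3.6546 ± 0.674 × 1.5352 → [2.619, 4.690].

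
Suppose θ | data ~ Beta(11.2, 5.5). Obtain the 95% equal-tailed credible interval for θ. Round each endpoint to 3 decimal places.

[0.436, 0.867]

Posterior: Beta(11.2, 5.5).
Equal-tailed 95% interval: the 0.025 and 0.975 quantiles of Beta(11.2, 5.5).
Posterior mean ≈ 0.671, SD ≈ 0.112; a Normal approximation gives roughly [0.452, 0.890].
Exact: F⁻¹(0.025) = 0.436; F⁻¹(0.975) = 0.867.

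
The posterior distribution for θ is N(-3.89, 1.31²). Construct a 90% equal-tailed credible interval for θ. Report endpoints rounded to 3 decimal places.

[-6.045, -1.735]

The posterior is symmetric, so the 90% equal-tailed interval is θ = -3.89 ± z·1.31 with z = 1.645.
Half-width: 1.645 × 1.31 = 2.155.
-3.89 − 2.155 = -6.045; -3.89 + 2.155 = -1.735.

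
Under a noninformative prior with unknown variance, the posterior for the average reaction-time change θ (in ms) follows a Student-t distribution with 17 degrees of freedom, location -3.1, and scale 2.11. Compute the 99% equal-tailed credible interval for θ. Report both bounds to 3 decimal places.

[-9.215, 3.015]

The t_17 distribution is symmetric; the 99% interval is -3.1 ± t·2.11 with t_{0.995,17} = 2.898.
Half-width: 2.898 × 2.11 = 6.115.
-3.1 − 6.115 = -9.215; -3.1 + 6.115 = 3.015.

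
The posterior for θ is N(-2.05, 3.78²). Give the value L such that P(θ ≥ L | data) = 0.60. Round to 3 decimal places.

-3.008

Need L with P(θ ≥ L) = 0.60: L = -2.05 − z_{0.4}·3.78.
z = 0.253; L = -2.05 − 0.253 × 3.78 = -3.008.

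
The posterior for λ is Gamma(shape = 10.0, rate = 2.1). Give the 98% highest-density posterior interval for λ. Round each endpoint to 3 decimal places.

The posterior is unimodal and skewed, so the HPD interval has equal density at both endpoints and is the shortest 98% interval.
Solving f(1.744) = f(8.566) with F(8.566) − F(1.744) = 0.98 gives [1.744, 8.566].
For comparison, the equal-tailed interval is [1.967, 8.944]; the HPD is narrower and shifted toward the mode.

[1.744, 8.566]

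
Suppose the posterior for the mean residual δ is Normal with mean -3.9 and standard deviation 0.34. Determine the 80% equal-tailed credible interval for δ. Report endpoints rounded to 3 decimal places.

[-4.336, -3.464]

The posterior is symmetric, so the 80% equal-tailed interval is δ = -3.9 ± z·0.34 with z = 1.282.
Half-width: 1.282 × 0.34 = 0.436.
-3.9 − 0.436 = -4.336; -3.9 + 0.436 = -3.464.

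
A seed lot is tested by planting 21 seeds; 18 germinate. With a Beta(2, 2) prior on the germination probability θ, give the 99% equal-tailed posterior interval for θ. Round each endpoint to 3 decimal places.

Posterior: Beta(2+18, 2+3) = Beta(20, 5).
Equal-tailed 99% interval: the 0.005 and 0.995 quantiles of Beta(20, 5).
Posterior mean ≈ 0.800, SD ≈ 0.078; a Normal approximation gives roughly [0.598, 1.002].
Exact: F⁻¹(0.005) = 0.562; F⁻¹(0.995) = 0.952.

[0.562, 0.952]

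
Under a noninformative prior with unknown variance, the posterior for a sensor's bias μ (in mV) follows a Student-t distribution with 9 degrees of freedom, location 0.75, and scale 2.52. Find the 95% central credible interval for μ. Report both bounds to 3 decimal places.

The t_9 distribution is symmetric; the 95% interval is 0.75 ± t·2.52 with t_{0.975,9} = 2.262.
Half-width: 2.262 × 2.52 = 5.701.
0.75 − 5.701 = -4.951; 0.75 + 5.701 = 6.451.

[-4.951, 6.451]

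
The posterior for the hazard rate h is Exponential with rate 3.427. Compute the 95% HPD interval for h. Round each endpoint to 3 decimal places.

[0.000, 0.874]

The exponential density is strictly decreasing on [0, ∞), so the HPD interval is anchored at 0: [0, q] with P(h ≤ q) = 0.95.
q = −ln(1 − 0.95) / 3.427 = 2.9957 / 3.427 = 0.874.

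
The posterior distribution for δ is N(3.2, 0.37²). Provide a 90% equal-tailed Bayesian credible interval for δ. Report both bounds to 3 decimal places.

[2.591, 3.809]

The posterior is symmetric, so the 90% equal-tailed interval is δ = 3.2 ± z·0.37 with z = 1.645.
Half-width: 1.645 × 0.37 = 0.609.
3.2 − 0.609 = 2.591; 3.2 + 0.609 = 3.809.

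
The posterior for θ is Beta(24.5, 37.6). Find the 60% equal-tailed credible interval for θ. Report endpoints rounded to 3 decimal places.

[0.342, 0.446]

Posterior: Beta(24.5, 37.6).
Equal-tailed 60% interval: the 0.2 and 0.8 quantiles of Beta(24.5, 37.6).
Posterior mean ≈ 0.395, SD ≈ 0.062; a Normal approximation gives roughly [0.343, 0.446].
Exact: F⁻¹(0.2) = 0.342; F⁻¹(0.8) = 0.446.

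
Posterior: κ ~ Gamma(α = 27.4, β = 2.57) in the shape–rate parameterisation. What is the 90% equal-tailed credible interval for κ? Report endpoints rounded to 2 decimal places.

Posterior: Gamma(shape 27.4, rate 2.57).
Equal-tailed 90% interval: Gamma(27.4, 2.57) quantiles at 0.05 and 0.95.
Posterior mean ≈ 10.66, SD ≈ 2.04; a Normal approximation gives roughly [7.31, 14.01].
Exact: lower = 7.55; upper = 14.22.

[7.55, 14.22]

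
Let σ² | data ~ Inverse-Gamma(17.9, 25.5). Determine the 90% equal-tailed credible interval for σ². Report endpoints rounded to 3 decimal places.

[1.005, 2.207]

Inverse-Gamma(17.9, 25.5) quantiles: F⁻¹(0.05) and F⁻¹(0.95).
Equivalently, 1/σ² ~ Gamma(17.9, rate = 25.5); invert its 0.95 and 0.05 quantiles.
Posterior mean ≈ 1.509, SD ≈ 0.378; a Normal approximation gives roughly [0.886, 2.131].
Exact: lower = 1.005; upper = 2.207.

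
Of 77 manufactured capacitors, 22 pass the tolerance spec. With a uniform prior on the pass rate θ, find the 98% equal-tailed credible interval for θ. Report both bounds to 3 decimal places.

Posterior: Beta(1+22, 1+55) = Beta(23, 56).
Equal-tailed 98% interval: the 0.01 and 0.99 quantiles of Beta(23, 56).
Posterior mean ≈ 0.291, SD ≈ 0.051; a Normal approximation gives roughly [0.173, 0.409].
Exact: F⁻¹(0.01) = 0.182; F⁻¹(0.99) = 0.416.

[0.182, 0.416]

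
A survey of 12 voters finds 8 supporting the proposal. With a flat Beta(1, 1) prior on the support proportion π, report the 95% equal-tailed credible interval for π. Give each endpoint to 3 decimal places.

Posterior: Beta(1+8, 1+4) = Beta(9, 5).
Equal-tailed 95% interval: the 0.025 and 0.975 quantiles of Beta(9, 5).
Posterior mean ≈ 0.643, SD ≈ 0.124; a Normal approximation gives roughly [0.400, 0.885].
Exact: F⁻¹(0.025) = 0.386; F⁻¹(0.975) = 0.861.

[0.386, 0.861]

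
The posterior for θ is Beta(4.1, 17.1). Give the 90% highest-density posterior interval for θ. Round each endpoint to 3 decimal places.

[0.058, 0.323]

The posterior is unimodal and skewed, so the HPD interval has equal density at both endpoints and is the shortest 90% interval.
Solving f(0.058) = f(0.323) with F(0.323) − F(0.058) = 0.90 gives [0.058, 0.323].
For comparison, the equal-tailed interval is [0.074, 0.347]; the HPD is narrower and shifted toward the mode.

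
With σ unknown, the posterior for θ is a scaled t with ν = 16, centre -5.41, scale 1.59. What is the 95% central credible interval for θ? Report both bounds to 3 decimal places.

The t_16 distribution is symmetric; the 95% interval is -5.41 ± t·1.59 with t_{0.975,16} = 2.120.
Half-width: 2.120 × 1.59 = 3.371.
-5.41 − 3.371 = -8.781; -5.41 + 3.371 = -2.039.

[-8.781, -2.039]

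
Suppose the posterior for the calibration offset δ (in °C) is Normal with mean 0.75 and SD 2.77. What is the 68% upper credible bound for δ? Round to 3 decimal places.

Need U with P(δ ≤ U) = 0.68: U = 0.75 + z_{0.32}·2.77.
z = 0.468; U = 0.75 + 0.468 × 2.77 = 2.046.

2.046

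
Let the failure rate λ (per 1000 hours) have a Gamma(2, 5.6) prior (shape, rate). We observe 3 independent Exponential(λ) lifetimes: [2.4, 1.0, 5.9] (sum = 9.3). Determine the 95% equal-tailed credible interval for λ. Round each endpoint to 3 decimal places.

[0.109, 0.687]

Posterior: Gamma(2+3, 5.6+9.3) = Gamma(5, 14.9) (shape, rate).
Equal-tailed 95% interval: Gamma(5, 14.9) quantiles at 0.025 and 0.975.
Posterior mean ≈ 0.336, SD ≈ 0.150; a Normal approximation gives roughly [0.041, 0.630].
Exact: lower = 0.109; upper = 0.687.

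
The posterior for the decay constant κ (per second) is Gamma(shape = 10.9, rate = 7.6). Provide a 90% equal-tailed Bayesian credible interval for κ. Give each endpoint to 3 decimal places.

Posterior: Gamma(shape 10.9, rate 7.6).
Equal-tailed 90% interval: Gamma(10.9, 7.6) quantiles at 0.05 and 0.95.
Posterior mean ≈ 1.434, SD ≈ 0.434; a Normal approximation gives roughly [0.720, 2.149].
Exact: lower = 0.802; upper = 2.215.

[0.802, 2.215]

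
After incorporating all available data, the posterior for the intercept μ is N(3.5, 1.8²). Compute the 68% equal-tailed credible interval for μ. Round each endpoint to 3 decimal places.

[1.710, 5.290]

The posterior is symmetric, so the 68% equal-tailed interval is μ = 3.5 ± z·1.8 with z = 0.994.
Half-width: 0.994 × 1.8 = 1.790.
3.5 − 1.790 = 1.710; 3.5 + 1.790 = 5.290.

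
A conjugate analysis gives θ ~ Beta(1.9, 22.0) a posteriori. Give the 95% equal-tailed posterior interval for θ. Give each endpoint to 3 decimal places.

Posterior: Beta(1.9, 22.0).
Equal-tailed 95% interval: the 0.025 and 0.975 quantiles of Beta(1.9, 22.0).
Posterior mean ≈ 0.079, SD ≈ 0.054; a Normal approximation gives roughly [-0.027, 0.186].
Exact: F⁻¹(0.025) = 0.009; F⁻¹(0.975) = 0.214.

[0.009, 0.214]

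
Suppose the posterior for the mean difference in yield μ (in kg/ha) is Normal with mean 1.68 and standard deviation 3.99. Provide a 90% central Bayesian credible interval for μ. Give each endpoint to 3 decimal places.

The posterior is symmetric, so the 90% equal-tailed interval is μ = 1.68 ± z·3.99 with z = 1.645.
Half-width: 1.645 × 3.99 = 6.563.
1.68 − 6.563 = -4.883; 1.68 + 6.563 = 8.243.

[-4.883, 8.243]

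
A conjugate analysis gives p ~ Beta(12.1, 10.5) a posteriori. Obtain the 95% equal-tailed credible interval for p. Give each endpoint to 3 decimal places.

[0.333, 0.732]

Posterior: Beta(12.1, 10.5).
Equal-tailed 95% interval: the 0.025 and 0.975 quantiles of Beta(12.1, 10.5).
Posterior mean ≈ 0.535, SD ≈ 0.103; a Normal approximation gives roughly [0.334, 0.737].
Exact: F⁻¹(0.025) = 0.333; F⁻¹(0.975) = 0.732.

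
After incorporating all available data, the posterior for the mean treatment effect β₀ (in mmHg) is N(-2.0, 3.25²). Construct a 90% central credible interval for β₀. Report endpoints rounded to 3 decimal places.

The posterior is symmetric, so the 90% equal-tailed interval is β₀ = -2.0 ± z·3.25 with z = 1.645.
Half-width: 1.645 × 3.25 = 5.346.
-2.0 − 5.346 = -7.346; -2.0 + 5.346 = 3.346.

[-7.346, 3.346]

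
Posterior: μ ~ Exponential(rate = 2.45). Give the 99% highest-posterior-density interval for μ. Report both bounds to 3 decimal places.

[0.000, 1.880]

The exponential density is strictly decreasing on [0, ∞), so the HPD interval is anchored at 0: [0, q] with P(μ ≤ q) = 0.99.
q = −ln(1 − 0.99) / 2.45 = 4.6052 / 2.45 = 1.880.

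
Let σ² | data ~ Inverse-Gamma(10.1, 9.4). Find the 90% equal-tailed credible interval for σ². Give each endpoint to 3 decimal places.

Inverse-Gamma(10.1, 9.4) quantiles: F⁻¹(0.05) and F⁻¹(0.95).
Equivalently, 1/σ² ~ Gamma(10.1, rate = 9.4); invert its 0.95 and 0.05 quantiles.
Posterior mean ≈ 1.033, SD ≈ 0.363; a Normal approximation gives roughly [0.436, 1.630].
Exact: lower = 0.594; upper = 1.709.

[0.594, 1.709]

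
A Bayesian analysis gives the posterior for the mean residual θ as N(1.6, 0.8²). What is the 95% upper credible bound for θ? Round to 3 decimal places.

2.916

Need U with P(θ ≤ U) = 0.95: U = 1.6 + z_{0.05}·0.8.
z = 1.645; U = 1.6 + 1.645 × 0.8 = 2.916.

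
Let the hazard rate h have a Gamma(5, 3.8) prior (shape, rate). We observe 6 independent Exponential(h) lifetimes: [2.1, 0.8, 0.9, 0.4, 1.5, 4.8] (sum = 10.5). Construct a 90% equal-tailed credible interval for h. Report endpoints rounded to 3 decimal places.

Posterior: Gamma(5+6, 3.8+10.5) = Gamma(11, 14.3) (shape, rate).
Equal-tailed 90% interval: Gamma(11, 14.3) quantiles at 0.05 and 0.95.
Posterior mean ≈ 0.769, SD ≈ 0.232; a Normal approximation gives roughly [0.388, 1.151].
Exact: lower = 0.431; upper = 1.186.

[0.431, 1.186]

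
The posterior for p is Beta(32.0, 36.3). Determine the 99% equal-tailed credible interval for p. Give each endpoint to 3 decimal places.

[0.318, 0.623]

Posterior: Beta(32.0, 36.3).
Equal-tailed 99% interval: the 0.005 and 0.995 quantiles of Beta(32.0, 36.3).
Posterior mean ≈ 0.469, SD ≈ 0.060; a Normal approximation gives roughly [0.314, 0.623].
Exact: F⁻¹(0.005) = 0.318; F⁻¹(0.995) = 0.623.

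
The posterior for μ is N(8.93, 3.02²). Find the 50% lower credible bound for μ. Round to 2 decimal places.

8.93

Need L with P(μ ≥ L) = 0.50: L = 8.93 − z_{0.5}·3.02.
z = 0.000; L = 8.93 − 0.000 × 3.02 = 8.93.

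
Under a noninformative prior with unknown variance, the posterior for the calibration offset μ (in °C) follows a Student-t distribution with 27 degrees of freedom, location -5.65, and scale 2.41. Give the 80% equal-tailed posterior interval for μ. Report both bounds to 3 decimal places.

[-8.816, -2.484]

The t_27 distribution is symmetric; the 80% interval is -5.65 ± t·2.41 with t_{0.9,27} = 1.314.
Half-width: 1.314 × 2.41 = 3.166.
-5.65 − 3.166 = -8.816; -5.65 + 3.166 = -2.484.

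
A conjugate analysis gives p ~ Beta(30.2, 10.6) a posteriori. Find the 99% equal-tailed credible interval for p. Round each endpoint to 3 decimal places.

Posterior: Beta(30.2, 10.6).
Equal-tailed 99% interval: the 0.005 and 0.995 quantiles of Beta(30.2, 10.6).
Posterior mean ≈ 0.740, SD ≈ 0.068; a Normal approximation gives roughly [0.565, 0.915].
Exact: F⁻¹(0.005) = 0.548; F⁻¹(0.995) = 0.889.

[0.548, 0.889]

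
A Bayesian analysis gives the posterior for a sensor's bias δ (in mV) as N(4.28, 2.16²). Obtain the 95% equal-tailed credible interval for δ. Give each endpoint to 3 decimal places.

[0.046, 8.514]

The posterior is symmetric, so the 95% equal-tailed interval is δ = 4.28 ± z·2.16 with z = 1.960.
Half-width: 1.960 × 2.16 = 4.234.
4.28 − 4.234 = 0.046; 4.28 + 4.234 = 8.514.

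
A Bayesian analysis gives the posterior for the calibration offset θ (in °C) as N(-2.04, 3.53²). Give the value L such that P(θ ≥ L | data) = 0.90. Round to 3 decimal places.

Need L with P(θ ≥ L) = 0.90: L = -2.04 − z_{0.1}·3.53.
z = 1.282; L = -2.04 − 1.282 × 3.53 = -6.564.

-6.564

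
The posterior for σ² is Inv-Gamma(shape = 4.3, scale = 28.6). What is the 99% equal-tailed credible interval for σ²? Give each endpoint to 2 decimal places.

[2.49, 36.32]

Inverse-Gamma(4.3, 28.6) quantiles: F⁻¹(0.005) and F⁻¹(0.995).
Equivalently, 1/σ² ~ Gamma(4.3, rate = 28.6); invert its 0.995 and 0.005 quantiles.
Posterior mean ≈ 8.67, SD ≈ 5.71; a Normal approximation gives roughly [-6.05, 23.39].
Exact: lower = 2.49; upper = 36.32.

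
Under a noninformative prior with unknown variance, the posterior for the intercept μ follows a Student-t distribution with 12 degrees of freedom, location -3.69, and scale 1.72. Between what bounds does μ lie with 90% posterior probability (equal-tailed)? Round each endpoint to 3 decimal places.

[-6.756, -0.624]

The t_12 distribution is symmetric; the 90% interval is -3.69 ± t·1.72 with t_{0.95,12} = 1.782.
Half-width: 1.782 × 1.72 = 3.066.
-3.69 − 3.066 = -6.756; -3.69 + 3.066 = -0.624.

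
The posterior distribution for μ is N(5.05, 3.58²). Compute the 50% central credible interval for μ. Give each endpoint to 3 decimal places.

The posterior is symmetric, so the 50% equal-tailed interval is μ = 5.05 ± z·3.58 with z = 0.674.
Half-width: 0.674 × 3.58 = 2.415.
5.05 − 2.415 = 2.635; 5.05 + 2.415 = 7.465.

[2.635, 7.465]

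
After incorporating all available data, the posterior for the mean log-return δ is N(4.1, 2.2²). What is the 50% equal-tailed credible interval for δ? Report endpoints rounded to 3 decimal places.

The posterior is symmetric, so the 50% equal-tailed interval is δ = 4.1 ± z·2.2 with z = 0.674.
Half-width: 0.674 × 2.2 = 1.484.
4.1 − 1.484 = 2.616; 4.1 + 1.484 = 5.584.

[2.616, 5.584]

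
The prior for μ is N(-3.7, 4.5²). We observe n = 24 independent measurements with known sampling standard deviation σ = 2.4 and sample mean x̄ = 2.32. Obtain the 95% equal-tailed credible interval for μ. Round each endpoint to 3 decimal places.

Posterior precision = 1/4.5² + 24/2.4² = 0.0494 + 4.1667 = 4.2160, so posterior SD = 0.4870.
Posterior mean = (-3.7/4.5² + 24·2.32/2.4²) / 4.2160 = 2.2495.
Interval: 2.2495 ± 1.960 × 0.4870 → [1.295, 3.204].

[1.295, 3.204]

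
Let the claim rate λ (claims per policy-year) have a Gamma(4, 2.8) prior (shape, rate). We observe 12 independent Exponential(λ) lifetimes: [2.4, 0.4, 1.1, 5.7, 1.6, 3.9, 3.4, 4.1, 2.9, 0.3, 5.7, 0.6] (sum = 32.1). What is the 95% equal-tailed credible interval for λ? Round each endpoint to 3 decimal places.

Posterior: Gamma(4+12, 2.8+32.1) = Gamma(16, 34.9) (shape, rate).
Equal-tailed 95% interval: Gamma(16, 34.9) quantiles at 0.025 and 0.975.
Posterior mean ≈ 0.458, SD ≈ 0.115; a Normal approximation gives roughly [0.234, 0.683].
Exact: lower = 0.262; upper = 0.709.

[0.262, 0.709]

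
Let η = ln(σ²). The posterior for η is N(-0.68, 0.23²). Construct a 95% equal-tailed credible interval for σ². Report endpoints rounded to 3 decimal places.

[0.323, 0.795]

On the log scale the 95% interval is -0.68 ± 1.960 × 0.23 = [-1.1308, -0.2292].
Exponentiate: [e^-1.1308, e^-0.2292] = [0.323, 0.795].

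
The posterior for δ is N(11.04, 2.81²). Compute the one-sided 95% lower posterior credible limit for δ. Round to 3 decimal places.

6.418

Need L with P(δ ≥ L) = 0.95: L = 11.04 − z_{0.05}·2.81.
z = 1.645; L = 11.04 − 1.645 × 2.81 = 6.418.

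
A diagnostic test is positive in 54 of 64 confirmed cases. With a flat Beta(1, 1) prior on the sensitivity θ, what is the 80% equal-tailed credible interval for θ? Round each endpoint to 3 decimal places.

[0.773, 0.889]

Posterior: Beta(1+54, 1+10) = Beta(55, 11).
Equal-tailed 80% interval: the 0.1 and 0.9 quantiles of Beta(55, 11).
Posterior mean ≈ 0.833, SD ≈ 0.046; a Normal approximation gives roughly [0.775, 0.892].
Exact: F⁻¹(0.1) = 0.773; F⁻¹(0.9) = 0.889.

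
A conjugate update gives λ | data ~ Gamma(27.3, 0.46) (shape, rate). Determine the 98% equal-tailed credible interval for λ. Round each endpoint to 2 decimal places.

Posterior: Gamma(shape 27.3, rate 0.46).
Equal-tailed 98% interval: Gamma(27.3, 0.46) quantiles at 0.01 and 0.99.
Posterior mean ≈ 59.35, SD ≈ 11.36; a Normal approximation gives roughly [32.92, 85.77].
Exact: lower = 36.15; upper = 88.92.

[36.15, 88.92]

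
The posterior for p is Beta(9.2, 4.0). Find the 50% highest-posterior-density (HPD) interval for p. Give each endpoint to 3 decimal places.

The posterior is unimodal and skewed, so the HPD interval has equal density at both endpoints and is the shortest 50% interval.
Solving f(0.643) = f(0.810) with F(0.810) − F(0.643) = 0.50 gives [0.643, 0.810].
For comparison, the equal-tailed interval is [0.617, 0.787]; the HPD is narrower and shifted toward the mode.

[0.643, 0.810]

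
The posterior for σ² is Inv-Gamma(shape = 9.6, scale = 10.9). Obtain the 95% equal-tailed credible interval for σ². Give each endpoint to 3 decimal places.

[0.658, 2.411]

Inverse-Gamma(9.6, 10.9) quantiles: F⁻¹(0.025) and F⁻¹(0.975).
Equivalently, 1/σ² ~ Gamma(9.6, rate = 10.9); invert its 0.975 and 0.025 quantiles.
Posterior mean ≈ 1.267, SD ≈ 0.460; a Normal approximation gives roughly [0.366, 2.169].
Exact: lower = 0.658; upper = 2.411.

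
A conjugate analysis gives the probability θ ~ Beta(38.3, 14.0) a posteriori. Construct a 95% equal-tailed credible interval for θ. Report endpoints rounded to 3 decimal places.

Posterior: Beta(38.3, 14.0).
Equal-tailed 95% interval: the 0.025 and 0.975 quantiles of Beta(38.3, 14.0).
Posterior mean ≈ 0.732, SD ≈ 0.061; a Normal approximation gives roughly [0.613, 0.851].
Exact: F⁻¹(0.025) = 0.606; F⁻¹(0.975) = 0.842.

[0.606, 0.842]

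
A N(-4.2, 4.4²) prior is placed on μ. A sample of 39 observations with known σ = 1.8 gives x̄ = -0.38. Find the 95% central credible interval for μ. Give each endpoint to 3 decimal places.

[-0.960, 0.167]

Posterior precision = 1/4.4² + 39/1.8² = 0.0517 + 12.0370 = 12.0887, so posterior SD = 0.2876.
Posterior mean = (-4.2/4.4² + 39·-0.38/1.8²) / 12.0887 = -0.3963.
Interval: -0.3963 ± 1.960 × 0.2876 → [-0.960, 0.167].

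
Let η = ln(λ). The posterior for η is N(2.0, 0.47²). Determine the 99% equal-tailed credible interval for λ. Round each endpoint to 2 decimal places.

On the log scale the 99% interval is 2.0 ± 2.576 × 0.47 = [0.7894, 3.2106].
Exponentiate: [e^0.7894, e^3.2106] = [2.20, 24.79].

[2.20, 24.79]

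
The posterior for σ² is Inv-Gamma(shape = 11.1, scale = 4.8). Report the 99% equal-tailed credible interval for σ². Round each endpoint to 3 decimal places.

Inverse-Gamma(11.1, 4.8) quantiles: F⁻¹(0.005) and F⁻¹(0.995).
Equivalently, 1/σ² ~ Gamma(11.1, rate = 4.8); invert its 0.995 and 0.005 quantiles.
Posterior mean ≈ 0.475, SD ≈ 0.158; a Normal approximation gives roughly [0.069, 0.881].
Exact: lower = 0.223; upper = 1.095.

[0.223, 1.095]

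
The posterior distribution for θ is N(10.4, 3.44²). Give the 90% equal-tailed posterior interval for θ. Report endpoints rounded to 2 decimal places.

The posterior is symmetric, so the 90% equal-tailed interval is θ = 10.4 ± z·3.44 with z = 1.645.
Half-width: 1.645 × 3.44 = 5.66.
10.4 − 5.66 = 4.74; 10.4 + 5.66 = 16.06.

[4.74, 16.06]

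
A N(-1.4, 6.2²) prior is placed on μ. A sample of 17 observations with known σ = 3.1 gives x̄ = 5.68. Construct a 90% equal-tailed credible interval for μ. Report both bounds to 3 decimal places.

[4.350, 6.805]

Posterior precision = 1/6.2² + 17/3.1² = 0.0260 + 1.7690 = 1.7950, so posterior SD = 0.7464.
Posterior mean = (-1.4/6.2² + 17·5.68/3.1²) / 1.7950 = 5.5774.
Interval: 5.5774 ± 1.645 × 0.7464 → [4.350, 6.805].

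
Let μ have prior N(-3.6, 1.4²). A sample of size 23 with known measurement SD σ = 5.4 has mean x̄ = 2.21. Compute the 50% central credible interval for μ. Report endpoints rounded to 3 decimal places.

[-0.664, 0.520]

Posterior precision = 1/1.4² + 23/5.4² = 0.5102 + 0.7888 = 1.2990, so posterior SD = 0.8774.
Posterior mean = (-3.6/1.4² + 23·2.21/5.4²) / 1.2990 = -0.0721.
Interval: -0.0721 ± 0.674 × 0.8774 → [-0.664, 0.520].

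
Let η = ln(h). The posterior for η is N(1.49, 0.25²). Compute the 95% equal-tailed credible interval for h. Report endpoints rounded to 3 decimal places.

[2.718, 7.243]

On the log scale the 95% interval is 1.49 ± 1.960 × 0.25 = [1.0000, 1.9800].
Exponentiate: [e^1.0000, e^1.9800] = [2.718, 7.243].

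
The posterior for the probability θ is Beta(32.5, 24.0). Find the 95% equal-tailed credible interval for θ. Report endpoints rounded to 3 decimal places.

[0.445, 0.700]

Posterior: Beta(32.5, 24.0).
Equal-tailed 95% interval: the 0.025 and 0.975 quantiles of Beta(32.5, 24.0).
Posterior mean ≈ 0.575, SD ≈ 0.065; a Normal approximation gives roughly [0.447, 0.703].
Exact: F⁻¹(0.025) = 0.445; F⁻¹(0.975) = 0.700.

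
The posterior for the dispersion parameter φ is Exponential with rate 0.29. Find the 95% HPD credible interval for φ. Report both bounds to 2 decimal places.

The exponential density is strictly decreasing on [0, ∞), so the HPD interval is anchored at 0: [0, q] with P(φ ≤ q) = 0.95.
q = −ln(1 − 0.95) / 0.29 = 2.9957 / 0.29 = 10.33.

[0.00, 10.33]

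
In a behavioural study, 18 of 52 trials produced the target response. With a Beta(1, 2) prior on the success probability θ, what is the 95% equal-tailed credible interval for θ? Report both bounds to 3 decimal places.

Posterior: Beta(1+18, 2+34) = Beta(19, 36).
Equal-tailed 95% interval: the 0.025 and 0.975 quantiles of Beta(19, 36).
Posterior mean ≈ 0.345, SD ≈ 0.064; a Normal approximation gives roughly [0.221, 0.470].
Exact: F⁻¹(0.025) = 0.227; F⁻¹(0.975) = 0.475.

[0.227, 0.475]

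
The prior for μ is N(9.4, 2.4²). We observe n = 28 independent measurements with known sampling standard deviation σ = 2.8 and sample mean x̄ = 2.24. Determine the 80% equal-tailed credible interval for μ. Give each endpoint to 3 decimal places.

Posterior precision = 1/2.4² + 28/2.8² = 0.1736 + 3.5714 = 3.7450, so posterior SD = 0.5167.
Posterior mean = (9.4/2.4² + 28·2.24/2.8²) / 3.7450 = 2.5719.
Interval: 2.5719 ± 1.282 × 0.5167 → [1.910, 3.234].

[1.910, 3.234]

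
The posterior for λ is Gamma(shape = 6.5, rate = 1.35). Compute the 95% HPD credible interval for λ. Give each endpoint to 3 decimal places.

The posterior is unimodal and skewed, so the HPD interval has equal density at both endpoints and is the shortest 95% interval.
Solving f(1.518) = f(8.568) with F(8.568) − F(1.518) = 0.95 gives [1.518, 8.568].
For comparison, the equal-tailed interval is [1.855, 9.161]; the HPD is narrower and shifted toward the mode.

[1.518, 8.568]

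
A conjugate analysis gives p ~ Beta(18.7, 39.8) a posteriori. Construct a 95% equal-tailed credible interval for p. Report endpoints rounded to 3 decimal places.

Posterior: Beta(18.7, 39.8).
Equal-tailed 95% interval: the 0.025 and 0.975 quantiles of Beta(18.7, 39.8).
Posterior mean ≈ 0.320, SD ≈ 0.060; a Normal approximation gives roughly [0.201, 0.438].
Exact: F⁻¹(0.025) = 0.208; F⁻¹(0.975) = 0.443.

[0.208, 0.443]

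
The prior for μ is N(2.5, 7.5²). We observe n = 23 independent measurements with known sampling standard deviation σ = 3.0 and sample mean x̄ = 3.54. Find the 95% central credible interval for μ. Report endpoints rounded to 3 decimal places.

[2.311, 4.755]

Posterior precision = 1/7.5² + 23/3.0² = 0.0178 + 2.5556 = 2.5733, so posterior SD = 0.6234.
Posterior mean = (2.5/7.5² + 23·3.54/3.0²) / 2.5733 = 3.5328.
Interval: 3.5328 ± 1.960 × 0.6234 → [2.311, 4.755].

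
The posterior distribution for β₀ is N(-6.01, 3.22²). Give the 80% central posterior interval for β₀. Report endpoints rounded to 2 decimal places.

[-10.14, -1.88]

The posterior is symmetric, so the 80% equal-tailed interval is β₀ = -6.01 ± z·3.22 with z = 1.282.
Half-width: 1.282 × 3.22 = 4.13.
-6.01 − 4.13 = -10.14; -6.01 + 4.13 = -1.88.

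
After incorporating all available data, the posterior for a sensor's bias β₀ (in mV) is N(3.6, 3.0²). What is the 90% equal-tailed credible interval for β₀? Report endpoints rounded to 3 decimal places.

[-1.335, 8.535]

The posterior is symmetric, so the 90% equal-tailed interval is β₀ = 3.6 ± z·3.0 with z = 1.645.
Half-width: 1.645 × 3.0 = 4.935.
3.6 − 4.935 = -1.335; 3.6 + 4.935 = 8.535.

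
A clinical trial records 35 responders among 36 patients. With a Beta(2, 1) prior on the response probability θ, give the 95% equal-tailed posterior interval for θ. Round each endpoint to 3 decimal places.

[0.862, 0.994]

Posterior: Beta(2+35, 1+1) = Beta(37, 2).
Equal-tailed 95% interval: the 0.025 and 0.975 quantiles of Beta(37, 2).
Posterior mean ≈ 0.949, SD ≈ 0.035; a Normal approximation gives roughly [0.880, 1.017].
Exact: F⁻¹(0.025) = 0.862; F⁻¹(0.975) = 0.994.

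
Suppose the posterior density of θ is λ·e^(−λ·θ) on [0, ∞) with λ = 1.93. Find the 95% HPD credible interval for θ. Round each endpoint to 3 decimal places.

[0.000, 1.552]

The exponential density is strictly decreasing on [0, ∞), so the HPD interval is anchored at 0: [0, q] with P(θ ≤ q) = 0.95.
q = −ln(1 − 0.95) / 1.93 = 2.9957 / 1.93 = 1.552.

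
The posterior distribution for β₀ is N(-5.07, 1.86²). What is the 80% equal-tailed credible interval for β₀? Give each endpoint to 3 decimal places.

[-7.454, -2.686]

The posterior is symmetric, so the 80% equal-tailed interval is β₀ = -5.07 ± z·1.86 with z = 1.282.
Half-width: 1.282 × 1.86 = 2.384.
-5.07 − 2.384 = -7.454; -5.07 + 2.384 = -2.686.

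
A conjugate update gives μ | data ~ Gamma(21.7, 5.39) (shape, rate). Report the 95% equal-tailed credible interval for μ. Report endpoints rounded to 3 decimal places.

Posterior: Gamma(shape 21.7, rate 5.39).
Equal-tailed 95% interval: Gamma(21.7, 5.39) quantiles at 0.025 and 0.975.
Posterior mean ≈ 4.026, SD ≈ 0.864; a Normal approximation gives roughly [2.332, 5.720].
Exact: lower = 2.514; upper = 5.888.

[2.514, 5.888]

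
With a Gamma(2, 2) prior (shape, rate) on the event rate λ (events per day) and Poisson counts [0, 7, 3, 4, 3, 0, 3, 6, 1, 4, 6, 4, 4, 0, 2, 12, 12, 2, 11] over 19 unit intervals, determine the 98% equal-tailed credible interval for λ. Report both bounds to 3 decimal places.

Posterior: Gamma(2+84, 2+19) = Gamma(86, 21) (shape, rate).
Equal-tailed 98% interval: Gamma(86, 21) quantiles at 0.01 and 0.99.
Posterior mean ≈ 4.095, SD ≈ 0.442; a Normal approximation gives roughly [3.068, 5.123].
Exact: lower = 3.138; upper = 5.192.

[3.138, 5.192]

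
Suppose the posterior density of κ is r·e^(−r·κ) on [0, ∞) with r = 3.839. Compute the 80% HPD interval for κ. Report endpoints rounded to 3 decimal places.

The exponential density is strictly decreasing on [0, ∞), so the HPD interval is anchored at 0: [0, q] with P(κ ≤ q) = 0.80.
q = −ln(1 − 0.80) / 3.839 = 1.6094 / 3.839 = 0.419.

[0.000, 0.419]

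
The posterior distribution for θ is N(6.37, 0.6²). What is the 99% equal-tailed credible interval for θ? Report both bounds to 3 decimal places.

The posterior is symmetric, so the 99% equal-tailed interval is θ = 6.37 ± z·0.6 with z = 2.576.
Half-width: 2.576 × 0.6 = 1.545.
6.37 − 1.545 = 4.825; 6.37 + 1.545 = 7.915.

[4.825, 7.915]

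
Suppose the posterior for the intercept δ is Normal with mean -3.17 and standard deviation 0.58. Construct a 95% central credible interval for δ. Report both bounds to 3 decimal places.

The posterior is symmetric, so the 95% equal-tailed interval is δ = -3.17 ± z·0.58 with z = 1.960.
Half-width: 1.960 × 0.58 = 1.137.
-3.17 − 1.137 = -4.307; -3.17 + 1.137 = -2.033.

[-4.307, -2.033]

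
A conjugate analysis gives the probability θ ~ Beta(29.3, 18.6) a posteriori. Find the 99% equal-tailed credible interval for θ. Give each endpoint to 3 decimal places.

[0.427, 0.779]

Posterior: Beta(29.3, 18.6).
Equal-tailed 99% interval: the 0.005 and 0.995 quantiles of Beta(29.3, 18.6).
Posterior mean ≈ 0.612, SD ≈ 0.070; a Normal approximation gives roughly [0.432, 0.791].
Exact: F⁻¹(0.005) = 0.427; F⁻¹(0.995) = 0.779.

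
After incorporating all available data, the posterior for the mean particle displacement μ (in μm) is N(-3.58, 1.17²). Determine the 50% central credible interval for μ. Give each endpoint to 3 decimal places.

The posterior is symmetric, so the 50% equal-tailed interval is μ = -3.58 ± z·1.17 with z = 0.674.
Half-width: 0.674 × 1.17 = 0.789.
-3.58 − 0.789 = -4.369; -3.58 + 0.789 = -2.791.

[-4.369, -2.791]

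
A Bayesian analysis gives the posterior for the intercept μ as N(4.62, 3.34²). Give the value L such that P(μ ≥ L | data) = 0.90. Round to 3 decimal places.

0.340

Need L with P(μ ≥ L) = 0.90: L = 4.62 − z_{0.1}·3.34.
z = 1.282; L = 4.62 − 1.282 × 3.34 = 0.340.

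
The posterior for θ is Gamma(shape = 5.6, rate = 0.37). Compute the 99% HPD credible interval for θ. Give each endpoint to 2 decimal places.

The posterior is unimodal and skewed, so the HPD interval has equal density at both endpoints and is the shortest 99% interval.
Solving f(2.69) = f(34.35) with F(34.35) − F(2.69) = 0.99 gives [2.69, 34.35].
For comparison, the equal-tailed interval is [3.64, 36.58]; the HPD is narrower and shifted toward the mode.

[2.69, 34.35]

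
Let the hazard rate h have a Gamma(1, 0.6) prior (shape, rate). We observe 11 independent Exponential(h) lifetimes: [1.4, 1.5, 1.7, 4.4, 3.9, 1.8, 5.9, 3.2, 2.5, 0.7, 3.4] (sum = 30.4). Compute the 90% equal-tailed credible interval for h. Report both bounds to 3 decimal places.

Posterior: Gamma(1+11, 0.6+30.4) = Gamma(12, 31.0) (shape, rate).
Equal-tailed 90% interval: Gamma(12, 31.0) quantiles at 0.05 and 0.95.
Posterior mean ≈ 0.387, SD ≈ 0.112; a Normal approximation gives roughly [0.203, 0.571].
Exact: lower = 0.223; upper = 0.587.

[0.223, 0.587]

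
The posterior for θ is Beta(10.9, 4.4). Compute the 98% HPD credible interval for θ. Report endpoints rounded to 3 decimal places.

The posterior is unimodal and skewed, so the HPD interval has equal density at both endpoints and is the shortest 98% interval.
Solving f(0.444) = f(0.937) with F(0.937) − F(0.444) = 0.98 gives [0.444, 0.937].
For comparison, the equal-tailed interval is [0.423, 0.923]; the HPD is narrower and shifted toward the mode.

[0.444, 0.937]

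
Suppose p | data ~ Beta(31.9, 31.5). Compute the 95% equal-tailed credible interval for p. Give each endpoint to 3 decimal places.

[0.381, 0.625]

Posterior: Beta(31.9, 31.5).
Equal-tailed 95% interval: the 0.025 and 0.975 quantiles of Beta(31.9, 31.5).
Posterior mean ≈ 0.503, SD ≈ 0.062; a Normal approximation gives roughly [0.381, 0.625].
Exact: F⁻¹(0.025) = 0.381; F⁻¹(0.975) = 0.625.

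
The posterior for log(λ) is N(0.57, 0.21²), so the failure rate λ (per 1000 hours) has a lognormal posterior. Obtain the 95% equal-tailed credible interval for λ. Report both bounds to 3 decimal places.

[1.172, 2.669]

On the log scale the 95% interval is 0.57 ± 1.960 × 0.21 = [0.1584, 0.9816].
Exponentiate: [e^0.1584, e^0.9816] = [1.172, 2.669].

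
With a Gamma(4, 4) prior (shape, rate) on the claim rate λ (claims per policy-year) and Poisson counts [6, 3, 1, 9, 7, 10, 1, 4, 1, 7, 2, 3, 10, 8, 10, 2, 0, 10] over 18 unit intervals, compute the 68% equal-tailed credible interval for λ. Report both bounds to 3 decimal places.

[4.008, 4.901]

Posterior: Gamma(4+94, 4+18) = Gamma(98, 22) (shape, rate).
Equal-tailed 68% interval: Gamma(98, 22) quantiles at 0.16 and 0.84.
Posterior mean ≈ 4.455, SD ≈ 0.450; a Normal approximation gives roughly [4.007, 4.902].
Exact: lower = 4.008; upper = 4.901.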